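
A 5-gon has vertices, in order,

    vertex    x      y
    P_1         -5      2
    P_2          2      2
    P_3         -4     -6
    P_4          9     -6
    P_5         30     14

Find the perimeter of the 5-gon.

96

|P_1P_2| = √((7)² + (0)²) = √49 = 7
|P_2P_3| = √((-6)² + (-8)²) = √100 = 10
|P_3P_4| = √((13)² + (0)²) = √169 = 13
|P_4P_5| = √((21)² + (20)²) = √841 = 29
|P_5P_1| = √((-35)² + (-12)²) = √1369 = 37
Perimeter = 7 + 10 + 13 + 29 + 37 = 96.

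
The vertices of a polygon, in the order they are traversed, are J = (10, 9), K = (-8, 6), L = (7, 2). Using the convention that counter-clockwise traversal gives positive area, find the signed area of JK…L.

58.5

Σ = (132) + (-58) + (43) = 117
Signed area = Σ/2 = 58.5 (positive ⇒ counter-clockwise traversal).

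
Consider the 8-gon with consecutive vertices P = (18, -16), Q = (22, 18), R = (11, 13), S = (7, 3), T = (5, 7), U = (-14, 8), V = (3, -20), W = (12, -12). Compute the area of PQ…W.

681

Apply Gauss's area formula: 2A = Σ (x_i·y_{i+1} − x_{i+1}·y_i), indices taken mod 8.
Cross-terms: 676, 88, -58, 34, 138, 256, 204, 24  ⇒  Σ = 1362
Area = |Σ|/2 = 681.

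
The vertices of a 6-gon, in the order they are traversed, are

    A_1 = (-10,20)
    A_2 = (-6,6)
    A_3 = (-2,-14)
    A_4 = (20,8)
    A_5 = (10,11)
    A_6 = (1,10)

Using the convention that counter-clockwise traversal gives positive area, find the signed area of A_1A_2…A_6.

384.5

Apply the shoelace formula: 2A = Σ (x_i·y_{i+1} − x_{i+1}·y_i), indices taken mod 6.
Σ = (60) + (96) + (264) + (140) + (89) + (120) = 769
Signed area = Σ/2 = 384.5 (positive ⇒ counter-clockwise traversal).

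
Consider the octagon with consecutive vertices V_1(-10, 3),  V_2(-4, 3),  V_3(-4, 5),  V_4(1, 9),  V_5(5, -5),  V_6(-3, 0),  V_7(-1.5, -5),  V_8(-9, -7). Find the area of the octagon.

124.25

Apply the surveyor's formula: 2A = Σ (x_i·y_{i+1} − x_{i+1}·y_i), indices taken mod 8.
V_1→V_2: (-10)(3) − (-4)(3) = -18
V_2→V_3: (-4)(5) − (-4)(3) = -8
V_3→V_4: (-4)(9) − (1)(5) = -41
V_4→V_5: (1)(-5) − (5)(9) = -50
V_5→V_6: (5)(0) − (-3)(-5) = -15
V_6→V_7: (-3)(-5) − (-1.5)(0) = 15
V_7→V_8: (-1.5)(-7) − (-9)(-5) = -34.5
V_8→V_1: (-9)(3) − (-10)(-7) = -97
Σ = -248.5
Area = |Σ|/2 = 124.25.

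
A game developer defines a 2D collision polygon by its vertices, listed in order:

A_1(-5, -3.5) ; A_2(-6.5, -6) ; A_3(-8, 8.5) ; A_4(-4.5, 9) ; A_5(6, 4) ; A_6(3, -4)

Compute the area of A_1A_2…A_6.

Σ = (7.25) + (-103.25) + (-33.75) + (-72) + (-36) + (-30.5) = -268.25
Area = |Σ|/2 = 134.125.

134.125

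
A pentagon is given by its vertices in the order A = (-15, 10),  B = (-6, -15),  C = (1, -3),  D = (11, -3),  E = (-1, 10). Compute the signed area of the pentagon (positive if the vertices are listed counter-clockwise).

Cross-terms: 285, 33, 30, 107, 140  ⇒  Σ = 595
Signed area = Σ/2 = 297.5 (positive ⇒ counter-clockwise traversal).

297.5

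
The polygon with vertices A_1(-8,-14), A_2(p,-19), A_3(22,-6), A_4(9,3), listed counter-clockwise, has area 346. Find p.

Write out the shoelace sum; only the two edges meeting at A_2 involve p:
2·Area = [((-8)·(-19) − p·(-14)) + (p·(-6) − 22·(-19))] + 18
       = 8·p + 588 = 692
⇒ p = 13.

13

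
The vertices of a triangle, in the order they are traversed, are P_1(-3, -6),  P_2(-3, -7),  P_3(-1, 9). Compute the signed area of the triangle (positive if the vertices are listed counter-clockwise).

1

Cross-terms: 3, -34, 33  ⇒  Σ = 2
Signed area = Σ/2 = 1 (positive ⇒ counter-clockwise traversal).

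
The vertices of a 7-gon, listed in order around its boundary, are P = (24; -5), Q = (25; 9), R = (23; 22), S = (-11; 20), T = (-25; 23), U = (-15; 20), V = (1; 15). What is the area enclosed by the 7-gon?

434

P→Q: (24)(9) − (25)(-5) = 341
Q→R: (25)(22) − (23)(9) = 343
R→S: (23)(20) − (-11)(22) = 702
S→T: (-11)(23) − (-25)(20) = 247
T→U: (-25)(20) − (-15)(23) = -155
U→V: (-15)(15) − (1)(20) = -245
V→P: (1)(-5) − (24)(15) = -365
Σ = 868
Area = |Σ|/2 = 434.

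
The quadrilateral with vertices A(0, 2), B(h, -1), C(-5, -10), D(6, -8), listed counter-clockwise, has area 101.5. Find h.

-8

The doubled signed area Σ (x_i y_{i+1} − x_{i+1} y_i) is linear in h.
With h=0 it equals 107; the coefficient of h is -12 (from the two edges through B).
So -12·h + 107 = 2·101.5 = 203 ⇒ h = -8.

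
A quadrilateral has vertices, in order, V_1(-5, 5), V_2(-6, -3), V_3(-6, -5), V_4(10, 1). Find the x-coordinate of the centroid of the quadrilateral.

-47/117

Apply the shoelace (surveyor's) formula. First the cross-terms c_i = x_i·y_{i+1} − x_{i+1}·y_i:
  45, 12, 44, 55  ⇒  2A = 156, A = 78.
Then Σ (x_i + x_{i+1})·c_i = -188, so x̄ = -188 / (6·78) = -47/117.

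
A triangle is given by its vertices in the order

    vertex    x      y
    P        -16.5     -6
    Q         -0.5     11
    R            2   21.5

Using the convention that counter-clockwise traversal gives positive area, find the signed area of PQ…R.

62.75

Apply the shoelace formula: 2A = Σ (x_i·y_{i+1} − x_{i+1}·y_i), indices taken mod 3.
Cross-terms: -184.5, -32.75, 342.75  ⇒  Σ = 125.5
Signed area = Σ/2 = 62.75 (positive ⇒ counter-clockwise traversal).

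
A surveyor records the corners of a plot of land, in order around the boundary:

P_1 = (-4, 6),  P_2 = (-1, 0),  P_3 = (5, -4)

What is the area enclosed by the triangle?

Apply Gauss's area formula: 2A = Σ (x_i·y_{i+1} − x_{i+1}·y_i), indices taken mod 3.
P_1→P_2: (-4)(0) − (-1)(6) = 6
P_2→P_3: (-1)(-4) − (5)(0) = 4
P_3→P_1: (5)(6) − (-4)(-4) = 14
Σ = 24
Area = |Σ|/2 = 12.

12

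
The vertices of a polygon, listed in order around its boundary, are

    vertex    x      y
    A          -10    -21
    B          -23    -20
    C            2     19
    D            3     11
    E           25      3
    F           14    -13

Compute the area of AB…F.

886

Apply the shoelace formula: 2A = Σ (x_i·y_{i+1} − x_{i+1}·y_i), indices taken mod 6.
Cross-terms: -283, -397, -35, -266, -367, -424  ⇒  Σ = -1772
Area = |Σ|/2 = 886.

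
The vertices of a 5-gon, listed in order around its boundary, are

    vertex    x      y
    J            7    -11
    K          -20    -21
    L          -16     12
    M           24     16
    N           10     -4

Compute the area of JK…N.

Apply Gauss's area formula: 2A = Σ (x_i·y_{i+1} − x_{i+1}·y_i), indices taken mod 5.
Σ = (-367) + (-576) + (-544) + (-256) + (-82) = -1825
Area = |Σ|/2 = 912.5.

912.5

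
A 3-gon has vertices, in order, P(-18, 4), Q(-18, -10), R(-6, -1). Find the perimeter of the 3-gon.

42

|PQ| = √((0)² + (-14)²) = √196 = 14
|QR| = √((12)² + (9)²) = √225 = 15
|RP| = √((-12)² + (5)²) = √169 = 13
Perimeter = 14 + 15 + 13 = 42.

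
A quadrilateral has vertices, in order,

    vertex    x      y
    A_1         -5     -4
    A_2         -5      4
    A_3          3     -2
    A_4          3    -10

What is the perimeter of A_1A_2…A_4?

|A_1A_2| = √((0)² + (8)²) = √64 = 8
|A_2A_3| = √((8)² + (-6)²) = √100 = 10
|A_3A_4| = √((0)² + (-8)²) = √64 = 8
|A_4A_1| = √((-8)² + (6)²) = √100 = 10
Perimeter = 8 + 10 + 8 + 10 = 36.

36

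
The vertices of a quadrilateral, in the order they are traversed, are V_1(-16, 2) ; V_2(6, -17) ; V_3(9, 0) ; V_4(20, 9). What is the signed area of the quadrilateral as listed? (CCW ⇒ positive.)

339

Σ = (260) + (153) + (81) + (184) = 678
Signed area = Σ/2 = 339 (positive ⇒ counter-clockwise traversal).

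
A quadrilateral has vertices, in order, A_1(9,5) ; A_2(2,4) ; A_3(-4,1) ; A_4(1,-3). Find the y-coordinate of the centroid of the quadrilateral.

Apply the shoelace formula. First the cross-terms c_i = x_i·y_{i+1} − x_{i+1}·y_i:
  26, 18, 11, 32  ⇒  2A = 87, A = 43.5.
Then Σ (y_i + y_{i+1})·c_i = 366, so ȳ = 366 / (6·43.5) = 122/87.

122/87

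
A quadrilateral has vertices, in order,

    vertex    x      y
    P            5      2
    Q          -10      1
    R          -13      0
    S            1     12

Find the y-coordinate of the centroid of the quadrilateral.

Apply Gauss's area formula. First the cross-terms c_i = x_i·y_{i+1} − x_{i+1}·y_i:
  25, 13, -156, -58  ⇒  2A = -176, A = -88.
Then Σ (y_i + y_{i+1})·c_i = -2596, so ȳ = -2596 / (6·(-88)) = 59/12.

59/12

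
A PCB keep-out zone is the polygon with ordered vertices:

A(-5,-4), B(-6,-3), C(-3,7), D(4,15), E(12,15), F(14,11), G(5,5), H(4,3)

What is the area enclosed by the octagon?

161

Σ = (-9) + (-51) + (-73) + (-120) + (-78) + (15) + (-5) + (-1) = -322
Area = |Σ|/2 = 161.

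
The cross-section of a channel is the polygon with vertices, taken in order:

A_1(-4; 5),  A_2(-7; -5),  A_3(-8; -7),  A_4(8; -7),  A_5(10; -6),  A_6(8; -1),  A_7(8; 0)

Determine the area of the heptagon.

142

Apply the shoelace formula: 2A = Σ (x_i·y_{i+1} − x_{i+1}·y_i), indices taken mod 7.
Cross-terms: 55, 9, 112, 22, 38, 8, 40  ⇒  Σ = 284
Area = |Σ|/2 = 142.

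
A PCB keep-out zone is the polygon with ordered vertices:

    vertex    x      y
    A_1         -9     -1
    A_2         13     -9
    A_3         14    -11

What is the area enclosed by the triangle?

18

Σ = (94) + (-17) + (-113) = -36
Area = |Σ|/2 = 18.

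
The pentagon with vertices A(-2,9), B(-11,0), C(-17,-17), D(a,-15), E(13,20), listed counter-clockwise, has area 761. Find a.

Write out the shoelace sum; only the two edges meeting at D involve a:
2·Area = [((-17)·(-15) − a·(-17)) + (a·20 − 13·(-15))] + 443
       = 37·a + 893 = 1522
⇒ a = 17.

17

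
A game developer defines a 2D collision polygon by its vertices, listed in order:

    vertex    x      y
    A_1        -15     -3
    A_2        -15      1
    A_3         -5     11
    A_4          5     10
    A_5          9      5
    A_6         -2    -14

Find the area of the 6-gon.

Σ = (-60) + (-160) + (-105) + (-65) + (-116) + (-204) = -710
Area = |Σ|/2 = 355.

355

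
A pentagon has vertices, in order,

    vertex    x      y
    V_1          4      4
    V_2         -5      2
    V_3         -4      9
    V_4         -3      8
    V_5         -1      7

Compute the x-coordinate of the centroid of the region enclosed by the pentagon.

Apply Gauss's area formula. First the cross-terms c_i = x_i·y_{i+1} − x_{i+1}·y_i:
  28, -37, -5, -13, -32  ⇒  2A = -59, A = -29.5.
Then Σ (x_i + x_{i+1})·c_i = 296, so x̄ = 296 / (6·(-29.5)) = -296/177.

-296/177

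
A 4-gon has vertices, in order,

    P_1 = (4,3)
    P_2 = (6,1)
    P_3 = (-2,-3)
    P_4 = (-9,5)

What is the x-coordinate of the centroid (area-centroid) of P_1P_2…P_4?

Apply the shoelace (surveyor's) formula. First the cross-terms c_i = x_i·y_{i+1} − x_{i+1}·y_i:
  -14, -16, -37, -47  ⇒  2A = -114, A = -57.
Then Σ (x_i + x_{i+1})·c_i = 438, so x̄ = 438 / (6·(-57)) = -73/57.

-73/57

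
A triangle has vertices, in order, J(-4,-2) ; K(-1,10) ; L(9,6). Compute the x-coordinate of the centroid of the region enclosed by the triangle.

4/3

Apply Gauss's area formula. First the cross-terms c_i = x_i·y_{i+1} − x_{i+1}·y_i:
  -42, -96, 6  ⇒  2A = -132, A = -66.
Then Σ (x_i + x_{i+1})·c_i = -528, so x̄ = -528 / (6·(-66)) = 4/3.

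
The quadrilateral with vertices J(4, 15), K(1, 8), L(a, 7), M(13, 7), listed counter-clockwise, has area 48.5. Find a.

The doubled signed area Σ (x_i y_{i+1} − x_{i+1} y_i) is linear in a.
With a=0 it equals 100; the coefficient of a is -1 (from the two edges through L).
So -1·a + 100 = 2·48.5 = 97 ⇒ a = 3.

3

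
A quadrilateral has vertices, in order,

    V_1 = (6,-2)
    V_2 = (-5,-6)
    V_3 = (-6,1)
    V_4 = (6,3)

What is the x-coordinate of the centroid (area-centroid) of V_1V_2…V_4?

Apply the shoelace (surveyor's) formula. First the cross-terms c_i = x_i·y_{i+1} − x_{i+1}·y_i:
  -46, -41, -24, -30  ⇒  2A = -141, A = -70.5.
Then Σ (x_i + x_{i+1})·c_i = 45, so x̄ = 45 / (6·(-70.5)) = -5/47.

-5/47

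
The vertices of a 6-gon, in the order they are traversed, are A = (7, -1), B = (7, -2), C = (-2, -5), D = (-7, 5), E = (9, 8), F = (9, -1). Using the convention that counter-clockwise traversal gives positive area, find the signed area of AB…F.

-137.5

Σ = (-7) + (-39) + (-45) + (-101) + (-81) + (-2) = -275
Signed area = Σ/2 = -137.5 (negative ⇒ clockwise traversal).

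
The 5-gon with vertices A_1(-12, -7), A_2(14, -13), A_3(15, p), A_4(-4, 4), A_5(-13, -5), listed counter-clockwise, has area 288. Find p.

Write out the shoelace sum; only the two edges meeting at A_3 involve p:
2·Area = [(14·p − 15·(-13)) + (15·4 − (-4)·p)] + 357
       = 18·p + 612 = 576
⇒ p = -2.

-2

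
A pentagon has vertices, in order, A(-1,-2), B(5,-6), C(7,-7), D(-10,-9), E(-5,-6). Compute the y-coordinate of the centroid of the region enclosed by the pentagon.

-236/39

Apply the shoelace formula. First the cross-terms c_i = x_i·y_{i+1} − x_{i+1}·y_i:
  16, 7, -133, 15, 4  ⇒  2A = -91, A = -45.5.
Then Σ (y_i + y_{i+1})·c_i = 1652, so ȳ = 1652 / (6·(-45.5)) = -236/39.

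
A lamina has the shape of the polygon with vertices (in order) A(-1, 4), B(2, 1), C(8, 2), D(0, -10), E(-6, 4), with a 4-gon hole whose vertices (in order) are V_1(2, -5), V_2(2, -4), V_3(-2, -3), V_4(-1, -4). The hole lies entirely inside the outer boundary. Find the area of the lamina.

Outer boundary:
Apply Gauss's area formula: 2A = Σ (x_i·y_{i+1} − x_{i+1}·y_i), indices taken mod 5.
Σ = (-9) + (-4) + (-80) + (-60) + (-20) = -173
Area = |Σ|/2 = 86.5.
Hole:
Σ = (2) + (-14) + (5) + (13) = 6
Area = |Σ|/2 = 3.
Net area = 86.5 − 3 = 83.5.

83.5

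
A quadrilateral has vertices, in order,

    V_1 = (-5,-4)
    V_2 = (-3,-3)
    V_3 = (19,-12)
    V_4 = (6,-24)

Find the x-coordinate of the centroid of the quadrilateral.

115/18

Apply the surveyor's formula. First the cross-terms c_i = x_i·y_{i+1} − x_{i+1}·y_i:
  3, 93, -384, -144  ⇒  2A = -432, A = -216.
Then Σ (x_i + x_{i+1})·c_i = -8280, so x̄ = -8280 / (6·(-216)) = 115/18.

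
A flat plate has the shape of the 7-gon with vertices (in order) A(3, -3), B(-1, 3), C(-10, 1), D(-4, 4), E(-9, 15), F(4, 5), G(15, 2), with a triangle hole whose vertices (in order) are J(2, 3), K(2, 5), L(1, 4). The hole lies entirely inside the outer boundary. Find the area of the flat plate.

123

Outer boundary:
Apply the surveyor's formula: 2A = Σ (x_i·y_{i+1} − x_{i+1}·y_i), indices taken mod 7.
Σ = (6) + (29) + (-36) + (-24) + (-105) + (-67) + (-51) = -248
Area = |Σ|/2 = 124.
Hole:
J→K: (2)(5) − (2)(3) = 4
K→L: (2)(4) − (1)(5) = 3
L→J: (1)(3) − (2)(4) = -5
Σ = 2
Area = |Σ|/2 = 1.
Net area = 124 − 1 = 123.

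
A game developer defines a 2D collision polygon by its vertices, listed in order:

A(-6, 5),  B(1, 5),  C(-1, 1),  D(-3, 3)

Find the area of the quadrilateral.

13

Σ = (-35) + (6) + (0) + (3) = -26
Area = |Σ|/2 = 13.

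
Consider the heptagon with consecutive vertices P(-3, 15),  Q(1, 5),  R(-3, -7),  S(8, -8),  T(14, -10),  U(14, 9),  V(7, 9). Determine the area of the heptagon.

Apply the shoelace formula: 2A = Σ (x_i·y_{i+1} − x_{i+1}·y_i), indices taken mod 7.
Σ = (-30) + (8) + (80) + (32) + (266) + (63) + (132) = 551
Area = |Σ|/2 = 275.5.

275.5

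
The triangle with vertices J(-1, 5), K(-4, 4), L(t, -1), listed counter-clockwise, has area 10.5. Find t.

2

Write out the shoelace sum; only the two edges meeting at L involve t:
2·Area = [((-4)·(-1) − t·4) + (t·5 − (-1)·(-1))] + 16
       = 1·t + 19 = 21
⇒ t = 2.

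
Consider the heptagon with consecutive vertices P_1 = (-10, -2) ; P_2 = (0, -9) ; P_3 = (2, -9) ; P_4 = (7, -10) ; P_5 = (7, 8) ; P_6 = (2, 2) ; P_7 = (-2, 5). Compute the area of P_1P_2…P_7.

171.5

Cross-terms: 90, 18, 43, 126, -2, 14, 54  ⇒  Σ = 343
Area = |Σ|/2 = 171.5.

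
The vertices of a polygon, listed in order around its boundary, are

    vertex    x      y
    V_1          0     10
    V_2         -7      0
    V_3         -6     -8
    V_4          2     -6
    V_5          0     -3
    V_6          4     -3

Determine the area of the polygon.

Σ = (70) + (56) + (52) + (-6) + (12) + (40) = 224
Area = |Σ|/2 = 112.

112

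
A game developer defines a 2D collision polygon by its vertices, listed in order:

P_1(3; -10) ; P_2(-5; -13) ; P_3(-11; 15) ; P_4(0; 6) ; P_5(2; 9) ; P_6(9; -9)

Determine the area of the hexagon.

Σ = (-89) + (-218) + (-66) + (-12) + (-99) + (-63) = -547
Area = |Σ|/2 = 273.5.

273.5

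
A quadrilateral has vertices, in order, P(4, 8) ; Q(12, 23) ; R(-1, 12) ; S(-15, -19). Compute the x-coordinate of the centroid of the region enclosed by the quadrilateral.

Apply Gauss's area formula. First the cross-terms c_i = x_i·y_{i+1} − x_{i+1}·y_i:
  -4, 167, 199, -44  ⇒  2A = 318, A = 159.
Then Σ (x_i + x_{i+1})·c_i = -927, so x̄ = -927 / (6·159) = -103/106.

-103/106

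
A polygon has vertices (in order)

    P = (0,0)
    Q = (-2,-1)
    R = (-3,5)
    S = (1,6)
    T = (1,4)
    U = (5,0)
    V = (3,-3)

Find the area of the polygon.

36.5

Σ = (0) + (-13) + (-23) + (-2) + (-20) + (-15) + (0) = -73
Area = |Σ|/2 = 36.5.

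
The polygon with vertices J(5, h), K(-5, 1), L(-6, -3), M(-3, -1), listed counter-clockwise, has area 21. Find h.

The doubled signed area Σ (x_i y_{i+1} − x_{i+1} y_i) is linear in h.
With h=0 it equals 28; the coefficient of h is 2 (from the two edges through J).
So 2·h + 28 = 2·21 = 42 ⇒ h = 7.

7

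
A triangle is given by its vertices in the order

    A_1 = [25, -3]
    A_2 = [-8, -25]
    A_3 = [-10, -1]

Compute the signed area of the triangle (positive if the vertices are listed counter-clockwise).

Cross-terms: -649, -242, 55  ⇒  Σ = -836
Signed area = Σ/2 = -418 (negative ⇒ clockwise traversal).

-418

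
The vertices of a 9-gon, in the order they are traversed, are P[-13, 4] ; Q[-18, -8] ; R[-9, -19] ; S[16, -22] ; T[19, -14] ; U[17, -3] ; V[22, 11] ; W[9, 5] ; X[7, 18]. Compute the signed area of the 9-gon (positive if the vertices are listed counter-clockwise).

988

P→Q: (-13)(-8) − (-18)(4) = 176
Q→R: (-18)(-19) − (-9)(-8) = 270
R→S: (-9)(-22) − (16)(-19) = 502
S→T: (16)(-14) − (19)(-22) = 194
T→U: (19)(-3) − (17)(-14) = 181
U→V: (17)(11) − (22)(-3) = 253
V→W: (22)(5) − (9)(11) = 11
W→X: (9)(18) − (7)(5) = 127
X→P: (7)(4) − (-13)(18) = 262
Σ = 1976
Signed area = Σ/2 = 988 (positive ⇒ counter-clockwise traversal).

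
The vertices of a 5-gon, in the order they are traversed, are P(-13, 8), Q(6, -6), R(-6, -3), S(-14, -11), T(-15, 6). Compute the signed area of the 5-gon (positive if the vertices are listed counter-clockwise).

Σ = (30) + (-54) + (24) + (-249) + (-42) = -291
Signed area = Σ/2 = -145.5 (negative ⇒ clockwise traversal).

-145.5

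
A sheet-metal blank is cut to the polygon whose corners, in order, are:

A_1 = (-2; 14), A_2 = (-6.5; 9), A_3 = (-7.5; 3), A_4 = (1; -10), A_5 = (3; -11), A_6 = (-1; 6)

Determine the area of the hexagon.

Cross-terms: 73, 48, 72, 19, 7, -2  ⇒  Σ = 217
Area = |Σ|/2 = 108.5.

108.5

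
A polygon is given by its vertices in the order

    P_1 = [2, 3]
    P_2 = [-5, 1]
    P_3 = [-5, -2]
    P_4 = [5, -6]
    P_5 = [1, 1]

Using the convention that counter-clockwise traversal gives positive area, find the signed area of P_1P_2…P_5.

Apply the shoelace formula: 2A = Σ (x_i·y_{i+1} − x_{i+1}·y_i), indices taken mod 5.
Σ = (17) + (15) + (40) + (11) + (1) = 84
Signed area = Σ/2 = 42 (positive ⇒ counter-clockwise traversal).

42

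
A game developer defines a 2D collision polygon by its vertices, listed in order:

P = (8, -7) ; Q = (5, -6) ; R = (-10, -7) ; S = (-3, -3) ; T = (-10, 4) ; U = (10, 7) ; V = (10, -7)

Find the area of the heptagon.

202.5

Apply Gauss's area formula: 2A = Σ (x_i·y_{i+1} − x_{i+1}·y_i), indices taken mod 7.
Cross-terms: -13, -95, 9, -42, -110, -140, -14  ⇒  Σ = -405
Area = |Σ|/2 = 202.5.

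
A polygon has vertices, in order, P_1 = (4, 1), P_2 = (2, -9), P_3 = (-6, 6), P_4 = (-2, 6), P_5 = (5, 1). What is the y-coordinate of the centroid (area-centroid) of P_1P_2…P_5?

Apply the shoelace formula. First the cross-terms c_i = x_i·y_{i+1} − x_{i+1}·y_i:
  -38, -42, -24, -32, 1  ⇒  2A = -135, A = -67.5.
Then Σ (y_i + y_{i+1})·c_i = -80, so ȳ = -80 / (6·(-67.5)) = 16/81.

16/81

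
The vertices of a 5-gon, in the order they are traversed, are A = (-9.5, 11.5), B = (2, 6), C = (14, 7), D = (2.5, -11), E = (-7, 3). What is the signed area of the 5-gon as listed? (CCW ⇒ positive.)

-221.5

Apply the surveyor's formula: 2A = Σ (x_i·y_{i+1} − x_{i+1}·y_i), indices taken mod 5.
A→B: (-9.5)(6) − (2)(11.5) = -80
B→C: (2)(7) − (14)(6) = -70
C→D: (14)(-11) − (2.5)(7) = -171.5
D→E: (2.5)(3) − (-7)(-11) = -69.5
E→A: (-7)(11.5) − (-9.5)(3) = -52
Σ = -443
Signed area = Σ/2 = -221.5 (negative ⇒ clockwise traversal).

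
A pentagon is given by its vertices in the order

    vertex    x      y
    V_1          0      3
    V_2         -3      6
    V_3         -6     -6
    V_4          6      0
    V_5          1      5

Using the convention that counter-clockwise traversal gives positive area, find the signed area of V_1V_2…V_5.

66

Apply the shoelace (surveyor's) formula: 2A = Σ (x_i·y_{i+1} − x_{i+1}·y_i), indices taken mod 5.
V_1→V_2: (0)(6) − (-3)(3) = 9
V_2→V_3: (-3)(-6) − (-6)(6) = 54
V_3→V_4: (-6)(0) − (6)(-6) = 36
V_4→V_5: (6)(5) − (1)(0) = 30
V_5→V_1: (1)(3) − (0)(5) = 3
Σ = 132
Signed area = Σ/2 = 66 (positive ⇒ counter-clockwise traversal).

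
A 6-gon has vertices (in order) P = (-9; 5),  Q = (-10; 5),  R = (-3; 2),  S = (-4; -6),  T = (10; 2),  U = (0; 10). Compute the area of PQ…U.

Σ = (5) + (-5) + (26) + (52) + (100) + (90) = 268
Area = |Σ|/2 = 134.

134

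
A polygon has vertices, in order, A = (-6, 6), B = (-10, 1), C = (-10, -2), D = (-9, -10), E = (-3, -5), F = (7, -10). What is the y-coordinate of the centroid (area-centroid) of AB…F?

-49/19

Apply the shoelace formula. First the cross-terms c_i = x_i·y_{i+1} − x_{i+1}·y_i:
  54, 30, 82, 15, 65, -18  ⇒  2A = 228, A = 114.
Then Σ (y_i + y_{i+1})·c_i = -1764, so ȳ = -1764 / (6·114) = -49/19.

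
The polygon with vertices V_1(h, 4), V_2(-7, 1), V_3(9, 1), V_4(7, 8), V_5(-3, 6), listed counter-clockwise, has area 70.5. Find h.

-2

Write out the shoelace sum; only the two edges meeting at V_1 involve h:
2·Area = [((-3)·4 − h·6) + (h·1 − (-7)·4)] + 115
       = -5·h + 131 = 141
⇒ h = -2.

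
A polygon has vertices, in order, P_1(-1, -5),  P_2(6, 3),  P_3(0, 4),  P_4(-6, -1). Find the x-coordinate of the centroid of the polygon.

Apply the shoelace formula. First the cross-terms c_i = x_i·y_{i+1} − x_{i+1}·y_i:
  27, 24, 24, 29  ⇒  2A = 104, A = 52.
Then Σ (x_i + x_{i+1})·c_i = -68, so x̄ = -68 / (6·52) = -17/78.

-17/78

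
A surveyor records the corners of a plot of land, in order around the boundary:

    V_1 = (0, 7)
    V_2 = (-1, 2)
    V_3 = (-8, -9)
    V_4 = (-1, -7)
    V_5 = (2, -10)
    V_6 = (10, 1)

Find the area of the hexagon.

Σ = (7) + (25) + (47) + (24) + (102) + (70) = 275
Area = |Σ|/2 = 137.5.

137.5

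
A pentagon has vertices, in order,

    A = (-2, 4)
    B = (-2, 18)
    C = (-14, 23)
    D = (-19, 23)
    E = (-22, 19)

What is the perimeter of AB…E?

|AB| = √((0)² + (14)²) = √196 = 14
|BC| = √((-12)² + (5)²) = √169 = 13
|CD| = √((-5)² + (0)²) = √25 = 5
|DE| = √((-3)² + (-4)²) = √25 = 5
|EA| = √((20)² + (-15)²) = √625 = 25
Perimeter = 14 + 13 + 5 + 5 + 25 = 62.

62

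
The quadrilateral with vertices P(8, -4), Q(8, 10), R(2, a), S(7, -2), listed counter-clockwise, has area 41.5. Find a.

The doubled signed area Σ (x_i y_{i+1} − x_{i+1} y_i) is linear in a.
With a=0 it equals 76; the coefficient of a is 1 (from the two edges through R).
So 1·a + 76 = 2·41.5 = 83 ⇒ a = 7.

7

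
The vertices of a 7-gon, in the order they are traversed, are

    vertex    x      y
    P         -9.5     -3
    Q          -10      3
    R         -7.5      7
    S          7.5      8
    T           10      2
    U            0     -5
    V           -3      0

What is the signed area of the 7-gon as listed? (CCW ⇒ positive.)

Σ = (-58.5) + (-47.5) + (-112.5) + (-65) + (-50) + (-15) + (9) = -339.5
Signed area = Σ/2 = -169.75 (negative ⇒ clockwise traversal).

-169.75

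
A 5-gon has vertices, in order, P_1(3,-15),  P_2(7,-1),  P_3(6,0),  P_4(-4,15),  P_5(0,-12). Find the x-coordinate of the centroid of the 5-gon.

199/141

Apply Gauss's area formula. First the cross-terms c_i = x_i·y_{i+1} − x_{i+1}·y_i:
  102, 6, 90, 48, 36  ⇒  2A = 282, A = 141.
Then Σ (x_i + x_{i+1})·c_i = 1194, so x̄ = 1194 / (6·141) = 199/141.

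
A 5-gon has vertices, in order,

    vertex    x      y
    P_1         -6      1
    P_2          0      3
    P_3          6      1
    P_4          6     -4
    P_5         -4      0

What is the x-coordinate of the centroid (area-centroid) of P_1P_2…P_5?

176/129

Apply Gauss's area formula. First the cross-terms c_i = x_i·y_{i+1} − x_{i+1}·y_i:
  -18, -18, -30, -16, -4  ⇒  2A = -86, A = -43.
Then Σ (x_i + x_{i+1})·c_i = -352, so x̄ = -352 / (6·(-43)) = 176/129.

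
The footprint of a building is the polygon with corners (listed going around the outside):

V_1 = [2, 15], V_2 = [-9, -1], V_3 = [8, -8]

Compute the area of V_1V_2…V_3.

Apply Gauss's area formula: 2A = Σ (x_i·y_{i+1} − x_{i+1}·y_i), indices taken mod 3.
V_1→V_2: (2)(-1) − (-9)(15) = 133
V_2→V_3: (-9)(-8) − (8)(-1) = 80
V_3→V_1: (8)(15) − (2)(-8) = 136
Σ = 349
Area = |Σ|/2 = 174.5.

174.5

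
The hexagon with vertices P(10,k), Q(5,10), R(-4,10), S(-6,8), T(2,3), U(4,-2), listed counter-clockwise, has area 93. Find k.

2

Write out the shoelace sum; only the two edges meeting at P involve k:
2·Area = [(4·k − 10·(-2)) + (10·10 − 5·k)] + 68
       = -1·k + 188 = 186
⇒ k = 2.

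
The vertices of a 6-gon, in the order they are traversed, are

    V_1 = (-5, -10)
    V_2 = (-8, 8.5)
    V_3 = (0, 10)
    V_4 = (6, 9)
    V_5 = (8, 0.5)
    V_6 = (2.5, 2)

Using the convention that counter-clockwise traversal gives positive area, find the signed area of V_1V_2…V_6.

-165.875

Cross-terms: -122.5, -80, -60, -69, 14.75, -15  ⇒  Σ = -331.75
Signed area = Σ/2 = -165.875 (negative ⇒ clockwise traversal).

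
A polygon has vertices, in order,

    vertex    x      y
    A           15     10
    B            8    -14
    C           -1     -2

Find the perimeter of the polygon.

60

|AB| = √((-7)² + (-24)²) = √625 = 25
|BC| = √((-9)² + (12)²) = √225 = 15
|CA| = √((16)² + (12)²) = √400 = 20
Perimeter = 25 + 15 + 20 = 60.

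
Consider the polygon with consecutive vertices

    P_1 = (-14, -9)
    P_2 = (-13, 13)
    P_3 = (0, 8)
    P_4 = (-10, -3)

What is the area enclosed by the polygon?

Σ = (-299) + (-104) + (80) + (48) = -275
Area = |Σ|/2 = 137.5.

137.5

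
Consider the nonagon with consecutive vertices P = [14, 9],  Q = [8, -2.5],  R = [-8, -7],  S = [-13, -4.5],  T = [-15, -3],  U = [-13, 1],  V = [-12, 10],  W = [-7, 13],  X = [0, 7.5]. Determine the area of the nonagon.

Σ = (-107) + (-76) + (-55) + (-28.5) + (-54) + (-118) + (-86) + (-52.5) + (-105) = -682
Area = |Σ|/2 = 341.

341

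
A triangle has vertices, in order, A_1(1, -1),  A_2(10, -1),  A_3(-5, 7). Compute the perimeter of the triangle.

|A_1A_2| = √((9)² + (0)²) = √81 = 9
|A_2A_3| = √((-15)² + (8)²) = √289 = 17
|A_3A_1| = √((6)² + (-8)²) = √100 = 10
Perimeter = 9 + 17 + 10 = 36.

36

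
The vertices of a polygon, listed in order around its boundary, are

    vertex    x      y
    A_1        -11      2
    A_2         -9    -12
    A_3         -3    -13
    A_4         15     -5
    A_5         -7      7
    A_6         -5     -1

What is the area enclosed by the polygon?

266

Apply the shoelace (surveyor's) formula: 2A = Σ (x_i·y_{i+1} − x_{i+1}·y_i), indices taken mod 6.
Σ = (150) + (81) + (210) + (70) + (42) + (-21) = 532
Area = |Σ|/2 = 266.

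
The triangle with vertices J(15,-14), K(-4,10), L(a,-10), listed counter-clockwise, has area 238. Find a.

-8

Write out the shoelace sum; only the two edges meeting at L involve a:
2·Area = [((-4)·(-10) − a·10) + (a·(-14) − 15·(-10))] + 94
       = -24·a + 284 = 476
⇒ a = -8.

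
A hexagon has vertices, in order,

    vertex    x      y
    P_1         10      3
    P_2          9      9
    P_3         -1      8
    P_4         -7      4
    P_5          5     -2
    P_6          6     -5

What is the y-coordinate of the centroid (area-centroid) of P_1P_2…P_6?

180/49

Apply the surveyor's formula. First the cross-terms c_i = x_i·y_{i+1} − x_{i+1}·y_i:
  63, 81, 52, -6, -13, 68  ⇒  2A = 245, A = 122.5.
Then Σ (y_i + y_{i+1})·c_i = 2700, so ȳ = 2700 / (6·122.5) = 180/49.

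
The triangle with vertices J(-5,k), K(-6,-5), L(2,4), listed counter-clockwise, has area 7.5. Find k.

The doubled signed area Σ (x_i y_{i+1} − x_{i+1} y_i) is linear in k.
With k=0 it equals 31; the coefficient of k is 8 (from the two edges through J).
So 8·k + 31 = 2·7.5 = 15 ⇒ k = -2.

-2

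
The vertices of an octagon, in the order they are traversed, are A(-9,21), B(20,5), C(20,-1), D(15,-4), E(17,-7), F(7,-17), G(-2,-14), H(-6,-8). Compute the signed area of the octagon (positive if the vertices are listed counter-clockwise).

Apply the surveyor's formula: 2A = Σ (x_i·y_{i+1} − x_{i+1}·y_i), indices taken mod 8.
A→B: (-9)(5) − (20)(21) = -465
B→C: (20)(-1) − (20)(5) = -120
C→D: (20)(-4) − (15)(-1) = -65
D→E: (15)(-7) − (17)(-4) = -37
E→F: (17)(-17) − (7)(-7) = -240
F→G: (7)(-14) − (-2)(-17) = -132
G→H: (-2)(-8) − (-6)(-14) = -68
H→A: (-6)(21) − (-9)(-8) = -198
Σ = -1325
Signed area = Σ/2 = -662.5 (negative ⇒ clockwise traversal).

-662.5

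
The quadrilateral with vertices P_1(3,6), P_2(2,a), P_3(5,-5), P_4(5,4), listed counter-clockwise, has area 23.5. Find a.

-3

Write out the shoelace sum; only the two edges meeting at P_2 involve a:
2·Area = [(3·a − 2·6) + (2·(-5) − 5·a)] + 63
       = -2·a + 41 = 47
⇒ a = -3.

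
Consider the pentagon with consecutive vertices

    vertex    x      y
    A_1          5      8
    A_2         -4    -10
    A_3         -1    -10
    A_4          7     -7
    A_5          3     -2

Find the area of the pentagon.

Cross-terms: -18, 30, 77, 7, 34  ⇒  Σ = 130
Area = |Σ|/2 = 65.

65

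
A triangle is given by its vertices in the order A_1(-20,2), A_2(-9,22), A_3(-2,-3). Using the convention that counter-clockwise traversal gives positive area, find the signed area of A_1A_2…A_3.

Σ = (-422) + (71) + (-64) = -415
Signed area = Σ/2 = -207.5 (negative ⇒ clockwise traversal).

-207.5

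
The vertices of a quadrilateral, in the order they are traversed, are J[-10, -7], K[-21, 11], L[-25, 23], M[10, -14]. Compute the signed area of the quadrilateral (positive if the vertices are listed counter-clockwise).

Σ = (-257) + (-208) + (120) + (-210) = -555
Signed area = Σ/2 = -277.5 (negative ⇒ clockwise traversal).

-277.5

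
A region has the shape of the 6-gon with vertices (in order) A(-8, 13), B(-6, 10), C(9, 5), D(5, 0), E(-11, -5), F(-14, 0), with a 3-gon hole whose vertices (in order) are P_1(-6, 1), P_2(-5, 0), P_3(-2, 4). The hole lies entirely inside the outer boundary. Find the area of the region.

Outer boundary:
Σ = (-2) + (-120) + (-25) + (-25) + (-70) + (-182) = -424
Area = |Σ|/2 = 212.
Hole:
Cross-terms: 5, -20, 22  ⇒  Σ = 7
Area = |Σ|/2 = 3.5.
Net area = 212 − 3.5 = 208.5.

208.5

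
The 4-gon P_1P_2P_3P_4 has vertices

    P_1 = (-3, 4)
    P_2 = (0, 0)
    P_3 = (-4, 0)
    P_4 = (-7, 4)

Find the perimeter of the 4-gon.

18

|P_1P_2| = √((3)² + (-4)²) = √25 = 5
|P_2P_3| = √((-4)² + (0)²) = √16 = 4
|P_3P_4| = √((-3)² + (4)²) = √25 = 5
|P_4P_1| = √((4)² + (0)²) = √16 = 4
Perimeter = 5 + 4 + 5 + 4 = 18.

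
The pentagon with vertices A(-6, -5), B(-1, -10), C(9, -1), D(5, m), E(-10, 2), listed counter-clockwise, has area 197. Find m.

9

The doubled signed area Σ (x_i y_{i+1} − x_{i+1} y_i) is linear in m.
With m=0 it equals 223; the coefficient of m is 19 (from the two edges through D).
So 19·m + 223 = 2·197 = 394 ⇒ m = 9.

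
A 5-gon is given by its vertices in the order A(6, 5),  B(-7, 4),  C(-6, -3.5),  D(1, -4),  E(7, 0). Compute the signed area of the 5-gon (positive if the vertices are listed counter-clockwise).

Cross-terms: 59, 48.5, 27.5, 28, 35  ⇒  Σ = 198
Signed area = Σ/2 = 99 (positive ⇒ counter-clockwise traversal).

99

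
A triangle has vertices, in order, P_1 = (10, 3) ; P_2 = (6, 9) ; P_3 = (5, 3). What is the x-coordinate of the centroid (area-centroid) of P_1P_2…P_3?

Apply the shoelace formula. First the cross-terms c_i = x_i·y_{i+1} − x_{i+1}·y_i:
  72, -27, -15  ⇒  2A = 30, A = 15.
Then Σ (x_i + x_{i+1})·c_i = 630, so x̄ = 630 / (6·15) = 7.

7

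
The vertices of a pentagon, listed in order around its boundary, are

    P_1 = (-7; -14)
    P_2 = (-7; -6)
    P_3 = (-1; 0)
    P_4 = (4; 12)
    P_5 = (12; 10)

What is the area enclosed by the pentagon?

138

Apply Gauss's area formula: 2A = Σ (x_i·y_{i+1} − x_{i+1}·y_i), indices taken mod 5.
Cross-terms: -56, -6, -12, -104, -98  ⇒  Σ = -276
Area = |Σ|/2 = 138.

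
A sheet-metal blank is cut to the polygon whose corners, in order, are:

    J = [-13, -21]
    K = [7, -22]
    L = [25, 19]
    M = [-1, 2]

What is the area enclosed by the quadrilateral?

Apply Gauss's area formula: 2A = Σ (x_i·y_{i+1} − x_{i+1}·y_i), indices taken mod 4.
Σ = (433) + (683) + (69) + (47) = 1232
Area = |Σ|/2 = 616.

616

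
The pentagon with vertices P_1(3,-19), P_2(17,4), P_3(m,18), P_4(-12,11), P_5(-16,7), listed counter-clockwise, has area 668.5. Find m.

Write out the shoelace sum; only the two edges meeting at P_3 involve m:
2·Area = [(17·18 − m·4) + (m·11 − (-12)·18)] + 710
       = 7·m + 1232 = 1337
⇒ m = 15.

15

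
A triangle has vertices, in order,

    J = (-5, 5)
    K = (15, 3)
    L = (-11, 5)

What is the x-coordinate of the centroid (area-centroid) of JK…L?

-1/3

Apply the shoelace (surveyor's) formula. First the cross-terms c_i = x_i·y_{i+1} − x_{i+1}·y_i:
  -90, 108, -30  ⇒  2A = -12, A = -6.
Then Σ (x_i + x_{i+1})·c_i = 12, so x̄ = 12 / (6·(-6)) = -1/3.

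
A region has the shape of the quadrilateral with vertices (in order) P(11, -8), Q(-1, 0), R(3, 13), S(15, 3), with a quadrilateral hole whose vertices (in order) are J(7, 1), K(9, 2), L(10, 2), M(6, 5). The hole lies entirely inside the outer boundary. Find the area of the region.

Outer boundary:
Σ = (-8) + (-13) + (-186) + (-153) = -360
Area = |Σ|/2 = 180.
Hole:
J→K: (7)(2) − (9)(1) = 5
K→L: (9)(2) − (10)(2) = -2
L→M: (10)(5) − (6)(2) = 38
M→J: (6)(1) − (7)(5) = -29
Σ = 12
Area = |Σ|/2 = 6.
Net area = 180 − 6 = 174.

174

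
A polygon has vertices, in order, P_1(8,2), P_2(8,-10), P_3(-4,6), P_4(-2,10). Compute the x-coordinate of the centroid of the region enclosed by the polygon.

Apply Gauss's area formula. First the cross-terms c_i = x_i·y_{i+1} − x_{i+1}·y_i:
  -96, 8, -28, -84  ⇒  2A = -200, A = -100.
Then Σ (x_i + x_{i+1})·c_i = -1840, so x̄ = -1840 / (6·(-100)) = 46/15.

46/15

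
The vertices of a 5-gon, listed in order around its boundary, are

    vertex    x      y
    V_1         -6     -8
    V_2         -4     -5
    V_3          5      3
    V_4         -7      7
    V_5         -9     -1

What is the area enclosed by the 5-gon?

Apply the surveyor's formula: 2A = Σ (x_i·y_{i+1} − x_{i+1}·y_i), indices taken mod 5.
Σ = (-2) + (13) + (56) + (70) + (66) = 203
Area = |Σ|/2 = 101.5.

101.5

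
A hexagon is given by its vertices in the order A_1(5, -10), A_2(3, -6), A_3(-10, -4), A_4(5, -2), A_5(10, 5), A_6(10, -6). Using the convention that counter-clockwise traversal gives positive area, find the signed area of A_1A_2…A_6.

-83.5

Apply Gauss's area formula: 2A = Σ (x_i·y_{i+1} − x_{i+1}·y_i), indices taken mod 6.
A_1→A_2: (5)(-6) − (3)(-10) = 0
A_2→A_3: (3)(-4) − (-10)(-6) = -72
A_3→A_4: (-10)(-2) − (5)(-4) = 40
A_4→A_5: (5)(5) − (10)(-2) = 45
A_5→A_6: (10)(-6) − (10)(5) = -110
A_6→A_1: (10)(-10) − (5)(-6) = -70
Σ = -167
Signed area = Σ/2 = -83.5 (negative ⇒ clockwise traversal).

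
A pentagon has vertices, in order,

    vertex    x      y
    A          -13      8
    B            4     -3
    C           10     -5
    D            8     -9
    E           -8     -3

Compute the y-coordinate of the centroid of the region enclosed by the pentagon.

-323/174

Apply the shoelace formula. First the cross-terms c_i = x_i·y_{i+1} − x_{i+1}·y_i:
  7, 10, -50, -96, -103  ⇒  2A = -232, A = -116.
Then Σ (y_i + y_{i+1})·c_i = 1292, so ȳ = 1292 / (6·(-116)) = -323/174.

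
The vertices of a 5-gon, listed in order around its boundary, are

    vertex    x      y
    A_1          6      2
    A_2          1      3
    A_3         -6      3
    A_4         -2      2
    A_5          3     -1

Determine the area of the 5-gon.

Apply Gauss's area formula: 2A = Σ (x_i·y_{i+1} − x_{i+1}·y_i), indices taken mod 5.
Cross-terms: 16, 21, -6, -4, 12  ⇒  Σ = 39
Area = |Σ|/2 = 19.5.

19.5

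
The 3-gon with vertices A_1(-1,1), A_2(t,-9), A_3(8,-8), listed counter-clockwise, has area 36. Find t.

1

The doubled signed area Σ (x_i y_{i+1} − x_{i+1} y_i) is linear in t.
With t=0 it equals 81; the coefficient of t is -9 (from the two edges through A_2).
So -9·t + 81 = 2·36 = 72 ⇒ t = 1.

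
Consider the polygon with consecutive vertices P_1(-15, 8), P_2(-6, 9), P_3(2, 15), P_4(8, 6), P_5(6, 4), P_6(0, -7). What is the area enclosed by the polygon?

227

Apply the shoelace (surveyor's) formula: 2A = Σ (x_i·y_{i+1} − x_{i+1}·y_i), indices taken mod 6.
Σ = (-87) + (-108) + (-108) + (-4) + (-42) + (-105) = -454
Area = |Σ|/2 = 227.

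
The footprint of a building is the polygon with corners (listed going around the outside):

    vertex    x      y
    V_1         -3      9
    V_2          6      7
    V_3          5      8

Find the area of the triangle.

Σ = (-75) + (13) + (69) = 7
Area = |Σ|/2 = 3.5.

3.5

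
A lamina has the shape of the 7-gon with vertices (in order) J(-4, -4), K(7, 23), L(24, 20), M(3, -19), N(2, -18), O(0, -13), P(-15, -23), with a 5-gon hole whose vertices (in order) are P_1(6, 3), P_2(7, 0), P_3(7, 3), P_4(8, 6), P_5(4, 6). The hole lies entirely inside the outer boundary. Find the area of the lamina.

Outer boundary:
J→K: (-4)(23) − (7)(-4) = -64
K→L: (7)(20) − (24)(23) = -412
L→M: (24)(-19) − (3)(20) = -516
M→N: (3)(-18) − (2)(-19) = -16
N→O: (2)(-13) − (0)(-18) = -26
O→P: (0)(-23) − (-15)(-13) = -195
P→J: (-15)(-4) − (-4)(-23) = -32
Σ = -1261
Area = |Σ|/2 = 630.5.
Hole:
P_1→P_2: (6)(0) − (7)(3) = -21
P_2→P_3: (7)(3) − (7)(0) = 21
P_3→P_4: (7)(6) − (8)(3) = 18
P_4→P_5: (8)(6) − (4)(6) = 24
P_5→P_1: (4)(3) − (6)(6) = -24
Σ = 18
Area = |Σ|/2 = 9.
Net area = 630.5 − 9 = 621.5.

621.5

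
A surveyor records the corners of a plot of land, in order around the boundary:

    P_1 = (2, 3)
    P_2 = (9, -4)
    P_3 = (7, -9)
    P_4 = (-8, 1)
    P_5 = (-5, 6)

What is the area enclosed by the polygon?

Apply the shoelace (surveyor's) formula: 2A = Σ (x_i·y_{i+1} − x_{i+1}·y_i), indices taken mod 5.
P_1→P_2: (2)(-4) − (9)(3) = -35
P_2→P_3: (9)(-9) − (7)(-4) = -53
P_3→P_4: (7)(1) − (-8)(-9) = -65
P_4→P_5: (-8)(6) − (-5)(1) = -43
P_5→P_1: (-5)(3) − (2)(6) = -27
Σ = -223
Area = |Σ|/2 = 111.5.

111.5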